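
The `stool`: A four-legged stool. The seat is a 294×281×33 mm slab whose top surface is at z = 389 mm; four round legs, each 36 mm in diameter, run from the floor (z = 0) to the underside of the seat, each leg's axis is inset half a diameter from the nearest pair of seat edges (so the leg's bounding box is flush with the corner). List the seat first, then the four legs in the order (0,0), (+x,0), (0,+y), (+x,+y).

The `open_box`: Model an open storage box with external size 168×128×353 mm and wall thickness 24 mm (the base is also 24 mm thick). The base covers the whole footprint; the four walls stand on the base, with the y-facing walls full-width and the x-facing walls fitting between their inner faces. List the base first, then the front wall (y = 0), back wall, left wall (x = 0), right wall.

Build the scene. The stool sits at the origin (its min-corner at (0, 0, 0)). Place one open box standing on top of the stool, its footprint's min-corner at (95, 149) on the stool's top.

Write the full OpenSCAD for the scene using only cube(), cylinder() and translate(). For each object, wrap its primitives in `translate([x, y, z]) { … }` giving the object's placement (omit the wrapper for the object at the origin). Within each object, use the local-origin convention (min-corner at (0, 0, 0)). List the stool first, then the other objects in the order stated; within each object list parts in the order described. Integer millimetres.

translate([0, 0, 356]) cube([294, 281, 33]);
translate([18, 18, 0]) cylinder(h = 356, r = 18);
translate([276, 18, 0]) cylinder(h = 356, r = 18);
translate([18, 263, 0]) cylinder(h = 356, r = 18);
translate([276, 263, 0]) cylinder(h = 356, r = 18);
translate([95, 149, 389]) {
  cube([168, 128, 24]);
  translate([0, 0, 24]) cube([168, 24, 329]);
  translate([0, 104, 24]) cube([168, 24, 329]);
  translate([0, 24, 24]) cube([24, 80, 329]);
  translate([144, 24, 24]) cube([24, 80, 329]);
}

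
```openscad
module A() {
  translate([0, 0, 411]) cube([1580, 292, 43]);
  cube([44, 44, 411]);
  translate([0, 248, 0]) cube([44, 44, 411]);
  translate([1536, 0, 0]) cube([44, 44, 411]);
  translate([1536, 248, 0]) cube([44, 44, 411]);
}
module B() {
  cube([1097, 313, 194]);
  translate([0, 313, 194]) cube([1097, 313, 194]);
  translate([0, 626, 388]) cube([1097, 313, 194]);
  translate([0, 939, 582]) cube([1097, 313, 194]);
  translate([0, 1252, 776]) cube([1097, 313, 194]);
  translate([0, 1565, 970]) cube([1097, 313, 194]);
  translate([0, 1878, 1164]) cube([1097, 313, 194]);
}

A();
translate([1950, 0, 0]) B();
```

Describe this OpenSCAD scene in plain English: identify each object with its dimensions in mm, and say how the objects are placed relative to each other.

A is a bench: a 1580×292 mm seat slab, 43 mm thick, top at z = 454 mm, on four 44×44 mm square legs flush with the seat corners and standing on z = 0.

B is a run of 7 identical solid stair steps. Each tread is 1097×313 mm and each step block is 194 mm high. Step 1 rests on the floor; step k is offset from step 1 by (k−1)×313 mm in y and (k−1)×194 mm in z.

The staircase is on the floor beside the bench on its +x side.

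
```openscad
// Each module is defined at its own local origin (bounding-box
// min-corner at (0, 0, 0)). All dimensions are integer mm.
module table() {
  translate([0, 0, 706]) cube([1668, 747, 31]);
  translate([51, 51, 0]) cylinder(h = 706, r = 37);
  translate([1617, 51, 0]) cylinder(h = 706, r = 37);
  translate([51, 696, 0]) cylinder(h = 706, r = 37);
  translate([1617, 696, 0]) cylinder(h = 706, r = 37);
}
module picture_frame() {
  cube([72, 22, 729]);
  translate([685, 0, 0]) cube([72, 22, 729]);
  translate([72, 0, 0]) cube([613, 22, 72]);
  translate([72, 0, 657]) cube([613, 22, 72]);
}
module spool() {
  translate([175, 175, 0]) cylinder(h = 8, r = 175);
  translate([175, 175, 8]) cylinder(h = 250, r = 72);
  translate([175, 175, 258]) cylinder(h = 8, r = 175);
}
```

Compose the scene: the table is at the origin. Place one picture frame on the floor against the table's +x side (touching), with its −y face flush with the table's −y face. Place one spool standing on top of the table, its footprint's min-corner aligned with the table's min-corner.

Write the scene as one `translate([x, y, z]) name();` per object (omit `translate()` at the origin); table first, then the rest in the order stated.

table();
translate([1668, 0, 0]) picture_frame();
translate([0, 0, 737]) spool();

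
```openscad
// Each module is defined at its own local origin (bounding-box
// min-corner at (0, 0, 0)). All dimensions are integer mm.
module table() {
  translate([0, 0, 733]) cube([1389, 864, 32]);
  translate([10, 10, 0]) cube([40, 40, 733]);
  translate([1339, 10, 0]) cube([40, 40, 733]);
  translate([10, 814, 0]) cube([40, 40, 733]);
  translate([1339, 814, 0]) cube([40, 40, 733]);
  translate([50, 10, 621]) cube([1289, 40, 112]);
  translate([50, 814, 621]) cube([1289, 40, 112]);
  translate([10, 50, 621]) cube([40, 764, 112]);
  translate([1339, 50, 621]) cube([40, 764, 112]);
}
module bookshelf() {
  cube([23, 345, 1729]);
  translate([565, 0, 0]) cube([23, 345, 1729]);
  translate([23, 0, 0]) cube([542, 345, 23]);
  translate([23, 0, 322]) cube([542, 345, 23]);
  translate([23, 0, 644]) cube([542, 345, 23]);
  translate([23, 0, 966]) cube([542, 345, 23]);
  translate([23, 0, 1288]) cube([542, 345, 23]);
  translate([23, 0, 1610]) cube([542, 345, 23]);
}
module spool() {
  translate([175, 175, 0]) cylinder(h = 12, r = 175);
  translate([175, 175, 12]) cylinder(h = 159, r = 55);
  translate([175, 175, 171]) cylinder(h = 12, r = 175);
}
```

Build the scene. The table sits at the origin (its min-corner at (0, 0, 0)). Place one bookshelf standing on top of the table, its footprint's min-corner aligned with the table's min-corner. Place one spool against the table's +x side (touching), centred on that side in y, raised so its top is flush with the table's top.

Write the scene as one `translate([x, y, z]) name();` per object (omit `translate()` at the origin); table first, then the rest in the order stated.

table();
translate([0, 0, 765]) bookshelf();
translate([1389, 257, 582]) spool();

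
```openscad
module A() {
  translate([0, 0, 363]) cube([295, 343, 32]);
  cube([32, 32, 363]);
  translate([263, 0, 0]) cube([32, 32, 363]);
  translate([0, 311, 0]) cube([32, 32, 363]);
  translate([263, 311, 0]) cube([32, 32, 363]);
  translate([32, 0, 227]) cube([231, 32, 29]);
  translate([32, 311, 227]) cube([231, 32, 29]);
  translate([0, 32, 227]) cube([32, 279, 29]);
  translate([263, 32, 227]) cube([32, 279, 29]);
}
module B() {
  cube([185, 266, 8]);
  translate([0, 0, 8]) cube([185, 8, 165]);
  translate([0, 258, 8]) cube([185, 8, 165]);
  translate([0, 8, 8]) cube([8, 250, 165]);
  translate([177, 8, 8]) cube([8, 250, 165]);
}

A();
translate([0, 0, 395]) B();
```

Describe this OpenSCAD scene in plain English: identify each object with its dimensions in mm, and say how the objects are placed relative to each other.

A is a simple wooden stool: a rectangular seat 295 mm (x) by 343 mm (y), 32 mm thick, top face at z = 395 mm, on four square legs, each 32×32 mm in cross-section. The legs rest on z = 0, each flush with a corner of the seat. Four stretchers, 32 mm wide and 29 mm tall, connect adjacent legs with their undersides at z = 227 mm, each running between the inner faces of the legs it joins and aligned with the legs' outer faces on the other axis.

B is an open storage box with external size 185×266×173 mm and wall thickness 8 mm (the base is also 8 mm thick). The base covers the whole footprint; the four walls stand on the base, with the y-facing walls full-width and the x-facing walls fitting between their inner faces.

The open box is on top of the stool.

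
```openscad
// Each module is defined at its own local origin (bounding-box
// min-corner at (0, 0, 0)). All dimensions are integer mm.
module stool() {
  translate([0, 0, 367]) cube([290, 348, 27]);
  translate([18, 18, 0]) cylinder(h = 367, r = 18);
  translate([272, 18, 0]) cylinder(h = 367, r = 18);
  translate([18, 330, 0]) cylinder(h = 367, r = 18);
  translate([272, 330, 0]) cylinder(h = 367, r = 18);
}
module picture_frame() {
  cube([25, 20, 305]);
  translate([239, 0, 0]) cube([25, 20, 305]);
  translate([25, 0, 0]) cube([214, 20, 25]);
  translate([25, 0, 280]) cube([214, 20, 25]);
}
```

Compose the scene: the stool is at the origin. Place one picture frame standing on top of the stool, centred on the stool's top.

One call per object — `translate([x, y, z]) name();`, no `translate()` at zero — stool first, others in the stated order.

stool();
translate([13, 164, 394]) picture_frame();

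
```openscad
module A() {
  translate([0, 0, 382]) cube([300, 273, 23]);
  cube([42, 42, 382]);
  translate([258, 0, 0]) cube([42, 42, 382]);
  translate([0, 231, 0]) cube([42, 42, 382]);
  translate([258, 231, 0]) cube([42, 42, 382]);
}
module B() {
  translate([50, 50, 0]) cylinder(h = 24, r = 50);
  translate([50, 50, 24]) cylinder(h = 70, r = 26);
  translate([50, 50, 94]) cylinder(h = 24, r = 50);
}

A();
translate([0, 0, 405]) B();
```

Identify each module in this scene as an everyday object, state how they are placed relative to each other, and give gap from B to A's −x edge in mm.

The spool's min-x is at 0; the stool's min-x is 0; gap = 0 mm.

A is a stool. B is a spool. The spool is on top of the stool. The gap from the spool to the stool's −x edge is 0 mm.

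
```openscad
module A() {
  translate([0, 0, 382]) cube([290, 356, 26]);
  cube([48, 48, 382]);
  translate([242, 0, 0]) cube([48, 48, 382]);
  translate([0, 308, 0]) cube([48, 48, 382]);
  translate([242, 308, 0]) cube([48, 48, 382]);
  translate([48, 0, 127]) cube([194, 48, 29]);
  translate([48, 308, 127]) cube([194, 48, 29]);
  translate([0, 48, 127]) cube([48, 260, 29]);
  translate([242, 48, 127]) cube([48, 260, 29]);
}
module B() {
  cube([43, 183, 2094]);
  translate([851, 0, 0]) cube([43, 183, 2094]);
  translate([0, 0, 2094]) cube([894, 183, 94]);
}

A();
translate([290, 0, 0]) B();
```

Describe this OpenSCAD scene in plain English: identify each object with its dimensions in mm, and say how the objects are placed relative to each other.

A is a four-legged stool. The seat is 290×356 mm, 26 mm thick, top at z = 408 mm. It stands on four square legs, each 48×48 mm in cross-section, from z = 0 to the seat underside, each flush with a corner of the seat. Four stretchers, 48 mm wide and 29 mm tall, connect adjacent legs with their undersides at z = 127 mm, each running between the inner faces of the legs it joins and aligned with the legs' outer faces on the other axis.

B is a rectangular door frame: two vertical jambs of 43×183 mm section, 2094 mm tall, with a clear opening 808 mm wide between their inner faces. A header 94 mm tall and 183 mm deep lies on top of the jambs and spans the full outside width.

The door frame is against the stool's +x side, with their −y faces flush.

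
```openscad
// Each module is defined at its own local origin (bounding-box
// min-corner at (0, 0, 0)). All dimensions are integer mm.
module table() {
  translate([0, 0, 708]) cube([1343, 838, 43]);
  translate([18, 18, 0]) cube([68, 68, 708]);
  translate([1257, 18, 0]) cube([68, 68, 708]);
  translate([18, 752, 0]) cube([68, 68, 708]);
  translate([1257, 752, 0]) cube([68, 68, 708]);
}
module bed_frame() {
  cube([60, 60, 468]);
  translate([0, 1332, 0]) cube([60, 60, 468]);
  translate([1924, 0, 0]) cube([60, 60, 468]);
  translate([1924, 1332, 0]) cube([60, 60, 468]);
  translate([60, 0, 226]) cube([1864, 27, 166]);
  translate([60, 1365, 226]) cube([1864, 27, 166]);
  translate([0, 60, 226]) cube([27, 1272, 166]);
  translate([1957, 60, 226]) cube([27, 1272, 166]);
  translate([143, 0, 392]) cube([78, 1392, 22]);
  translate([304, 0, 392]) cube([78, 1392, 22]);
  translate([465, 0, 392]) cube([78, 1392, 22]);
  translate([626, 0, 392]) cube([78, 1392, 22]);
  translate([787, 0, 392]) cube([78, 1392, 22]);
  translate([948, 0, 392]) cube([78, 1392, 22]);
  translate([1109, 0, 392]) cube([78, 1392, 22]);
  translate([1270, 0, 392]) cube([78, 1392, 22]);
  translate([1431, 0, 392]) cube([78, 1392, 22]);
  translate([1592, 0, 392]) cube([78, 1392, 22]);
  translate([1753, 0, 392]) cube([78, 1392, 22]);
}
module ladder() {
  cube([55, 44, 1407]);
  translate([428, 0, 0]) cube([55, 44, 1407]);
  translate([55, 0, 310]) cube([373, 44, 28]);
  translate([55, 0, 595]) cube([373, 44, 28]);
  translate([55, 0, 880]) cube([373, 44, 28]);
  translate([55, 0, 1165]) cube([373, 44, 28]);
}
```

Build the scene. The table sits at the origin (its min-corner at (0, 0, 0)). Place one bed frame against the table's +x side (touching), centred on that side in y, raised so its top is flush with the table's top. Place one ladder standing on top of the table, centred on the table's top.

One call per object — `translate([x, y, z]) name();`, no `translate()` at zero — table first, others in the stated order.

table();
translate([1343, -277, 283]) bed_frame();
translate([430, 397, 751]) ladder();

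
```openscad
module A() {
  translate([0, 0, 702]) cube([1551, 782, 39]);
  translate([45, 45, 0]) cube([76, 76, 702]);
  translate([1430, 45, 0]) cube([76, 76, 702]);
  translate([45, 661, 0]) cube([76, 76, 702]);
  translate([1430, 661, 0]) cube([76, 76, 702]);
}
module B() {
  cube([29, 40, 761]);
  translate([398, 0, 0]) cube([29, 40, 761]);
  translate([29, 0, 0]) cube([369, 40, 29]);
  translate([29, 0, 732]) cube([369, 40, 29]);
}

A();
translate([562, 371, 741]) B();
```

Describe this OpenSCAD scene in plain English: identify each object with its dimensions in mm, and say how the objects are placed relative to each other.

A is a table: top 1551 mm (x) × 782 mm (y), 39 mm thick, upper face at z = 741 mm, on four 76×76 mm square legs, each inset 45 mm from the nearest pair of top edges, running from z = 0 to the bottom of the top.

B is a picture frame with a 369×703 mm rectangular opening (x by z) and a uniform 29 mm border on every side. Frame depth is 40 mm along y. It is built from two vertical stiles running the full outside height and two horizontal rails spanning the gap between the stiles.

The picture frame is on top of the table, centred.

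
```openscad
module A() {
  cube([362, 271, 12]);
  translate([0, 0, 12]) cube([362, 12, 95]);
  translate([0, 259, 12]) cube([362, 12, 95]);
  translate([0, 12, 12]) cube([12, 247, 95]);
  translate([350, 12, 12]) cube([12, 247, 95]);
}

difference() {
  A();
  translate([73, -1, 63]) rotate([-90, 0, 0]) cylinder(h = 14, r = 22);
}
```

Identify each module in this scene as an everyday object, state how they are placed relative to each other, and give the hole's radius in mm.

A is an open box. The open box has a circular hole through its front wall. The hole's radius is 22 mm.

The subtracted cylinder has r = 22 mm.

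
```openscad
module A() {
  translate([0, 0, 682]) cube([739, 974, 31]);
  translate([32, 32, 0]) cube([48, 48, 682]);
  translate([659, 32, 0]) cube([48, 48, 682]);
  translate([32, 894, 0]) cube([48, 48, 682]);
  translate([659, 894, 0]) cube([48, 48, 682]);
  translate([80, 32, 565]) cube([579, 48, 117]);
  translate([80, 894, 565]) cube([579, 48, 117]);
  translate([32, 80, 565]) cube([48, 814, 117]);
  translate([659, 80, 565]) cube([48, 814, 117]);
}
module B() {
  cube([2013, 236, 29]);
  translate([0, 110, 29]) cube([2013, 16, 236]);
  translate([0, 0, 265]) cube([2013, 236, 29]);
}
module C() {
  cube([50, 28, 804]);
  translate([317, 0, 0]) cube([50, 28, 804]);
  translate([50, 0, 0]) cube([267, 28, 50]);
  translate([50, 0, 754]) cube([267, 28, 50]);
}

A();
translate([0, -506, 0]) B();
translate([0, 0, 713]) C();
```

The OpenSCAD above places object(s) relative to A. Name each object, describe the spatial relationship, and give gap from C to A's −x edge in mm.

A is a table. B is an I-beam. C is a picture frame. The I-beam is on the floor beside the table on its −y side. The picture frame is on top of the table. The gap from the picture frame to the table's −x edge is 0 mm.

The picture frame's min-x is at 0; the table's min-x is 0; gap = 0 mm.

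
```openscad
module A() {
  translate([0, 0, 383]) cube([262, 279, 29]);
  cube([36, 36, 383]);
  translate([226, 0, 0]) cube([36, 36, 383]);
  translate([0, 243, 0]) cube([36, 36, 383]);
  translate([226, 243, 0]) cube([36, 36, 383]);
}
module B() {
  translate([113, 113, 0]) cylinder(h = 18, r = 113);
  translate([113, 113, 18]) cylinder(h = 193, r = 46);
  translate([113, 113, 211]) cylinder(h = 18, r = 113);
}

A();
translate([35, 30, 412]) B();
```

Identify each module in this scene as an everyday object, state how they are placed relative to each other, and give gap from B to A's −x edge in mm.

A is a stool. B is a spool. The spool is on top of the stool. The gap from the spool to the stool's −x edge is 35 mm.

The spool's min-x is at 35; the stool's min-x is 0; gap = 35 mm.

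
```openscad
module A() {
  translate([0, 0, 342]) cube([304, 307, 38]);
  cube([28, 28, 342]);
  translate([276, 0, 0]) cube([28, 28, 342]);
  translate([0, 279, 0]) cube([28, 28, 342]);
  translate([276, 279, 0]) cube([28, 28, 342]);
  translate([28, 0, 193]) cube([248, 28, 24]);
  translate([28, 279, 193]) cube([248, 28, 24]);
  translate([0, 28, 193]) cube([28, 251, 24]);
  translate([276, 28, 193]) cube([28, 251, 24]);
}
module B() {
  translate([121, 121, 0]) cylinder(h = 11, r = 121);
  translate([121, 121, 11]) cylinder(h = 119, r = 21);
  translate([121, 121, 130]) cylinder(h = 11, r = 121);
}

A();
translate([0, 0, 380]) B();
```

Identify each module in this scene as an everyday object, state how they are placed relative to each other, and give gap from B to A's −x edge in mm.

A is a stool. B is a spool. The spool is on top of the stool. The gap from the spool to the stool's −x edge is 0 mm.

The spool's min-x is at 0; the stool's min-x is 0; gap = 0 mm.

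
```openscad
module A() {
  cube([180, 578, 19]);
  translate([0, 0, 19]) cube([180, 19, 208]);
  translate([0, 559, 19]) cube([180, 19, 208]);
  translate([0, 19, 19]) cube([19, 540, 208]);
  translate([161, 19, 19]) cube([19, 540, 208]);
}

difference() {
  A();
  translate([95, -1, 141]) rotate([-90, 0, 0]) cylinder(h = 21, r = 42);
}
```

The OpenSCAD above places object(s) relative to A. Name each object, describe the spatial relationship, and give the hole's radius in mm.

The subtracted cylinder has r = 42 mm.

A is an open box. The open box has a circular hole through its front wall. The hole's radius is 42 mm.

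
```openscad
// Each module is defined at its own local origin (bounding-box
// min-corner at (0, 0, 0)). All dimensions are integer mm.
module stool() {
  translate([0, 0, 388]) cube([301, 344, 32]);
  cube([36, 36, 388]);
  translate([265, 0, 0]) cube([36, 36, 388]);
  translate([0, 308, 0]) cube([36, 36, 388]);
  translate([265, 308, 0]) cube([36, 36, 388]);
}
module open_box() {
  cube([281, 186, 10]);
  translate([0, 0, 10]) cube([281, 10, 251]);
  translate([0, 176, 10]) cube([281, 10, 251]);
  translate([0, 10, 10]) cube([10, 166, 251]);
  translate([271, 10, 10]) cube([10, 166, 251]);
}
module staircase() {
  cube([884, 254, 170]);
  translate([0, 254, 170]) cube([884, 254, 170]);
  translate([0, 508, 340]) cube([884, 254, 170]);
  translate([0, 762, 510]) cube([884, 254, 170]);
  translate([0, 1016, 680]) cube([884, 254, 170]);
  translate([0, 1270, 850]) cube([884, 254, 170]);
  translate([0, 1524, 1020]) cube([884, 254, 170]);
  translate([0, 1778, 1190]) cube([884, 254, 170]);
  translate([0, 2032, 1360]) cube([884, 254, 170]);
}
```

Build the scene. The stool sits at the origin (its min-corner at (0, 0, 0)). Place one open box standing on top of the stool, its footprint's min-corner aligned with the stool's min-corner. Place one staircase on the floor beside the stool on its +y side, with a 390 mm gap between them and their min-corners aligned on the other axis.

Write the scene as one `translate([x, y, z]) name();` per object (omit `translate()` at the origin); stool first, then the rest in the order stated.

stool();
translate([0, 0, 420]) open_box();
translate([0, 734, 0]) staircase();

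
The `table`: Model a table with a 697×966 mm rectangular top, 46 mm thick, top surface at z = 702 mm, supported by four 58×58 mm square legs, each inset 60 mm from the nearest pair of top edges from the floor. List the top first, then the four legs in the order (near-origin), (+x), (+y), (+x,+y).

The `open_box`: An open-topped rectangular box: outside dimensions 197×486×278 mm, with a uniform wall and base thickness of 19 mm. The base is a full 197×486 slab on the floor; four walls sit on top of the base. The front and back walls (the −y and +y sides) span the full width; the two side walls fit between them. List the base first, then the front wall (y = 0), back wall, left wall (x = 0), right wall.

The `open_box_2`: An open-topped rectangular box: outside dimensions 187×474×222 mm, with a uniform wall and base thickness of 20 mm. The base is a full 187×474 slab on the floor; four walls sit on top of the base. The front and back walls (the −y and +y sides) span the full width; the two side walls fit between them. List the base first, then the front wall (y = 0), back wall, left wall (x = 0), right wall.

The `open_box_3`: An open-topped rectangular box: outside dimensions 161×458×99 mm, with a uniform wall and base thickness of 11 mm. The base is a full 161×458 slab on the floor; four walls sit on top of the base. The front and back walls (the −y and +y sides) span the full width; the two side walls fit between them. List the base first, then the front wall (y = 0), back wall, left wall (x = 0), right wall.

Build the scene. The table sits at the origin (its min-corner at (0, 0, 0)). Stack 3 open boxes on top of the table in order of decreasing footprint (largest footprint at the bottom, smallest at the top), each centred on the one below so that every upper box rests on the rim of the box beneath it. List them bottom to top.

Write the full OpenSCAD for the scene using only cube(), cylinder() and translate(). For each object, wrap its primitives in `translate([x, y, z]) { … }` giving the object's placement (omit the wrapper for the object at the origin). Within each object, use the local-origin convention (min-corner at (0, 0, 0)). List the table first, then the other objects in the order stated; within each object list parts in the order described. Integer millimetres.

translate([0, 0, 656]) cube([697, 966, 46]);
translate([60, 60, 0]) cube([58, 58, 656]);
translate([579, 60, 0]) cube([58, 58, 656]);
translate([60, 848, 0]) cube([58, 58, 656]);
translate([579, 848, 0]) cube([58, 58, 656]);
translate([250, 240, 702]) {
  cube([197, 486, 19]);
  translate([0, 0, 19]) cube([197, 19, 259]);
  translate([0, 467, 19]) cube([197, 19, 259]);
  translate([0, 19, 19]) cube([19, 448, 259]);
  translate([178, 19, 19]) cube([19, 448, 259]);
}
translate([255, 246, 980]) {
  cube([187, 474, 20]);
  translate([0, 0, 20]) cube([187, 20, 202]);
  translate([0, 454, 20]) cube([187, 20, 202]);
  translate([0, 20, 20]) cube([20, 434, 202]);
  translate([167, 20, 20]) cube([20, 434, 202]);
}
translate([268, 254, 1202]) {
  cube([161, 458, 11]);
  translate([0, 0, 11]) cube([161, 11, 88]);
  translate([0, 447, 11]) cube([161, 11, 88]);
  translate([0, 11, 11]) cube([11, 436, 88]);
  translate([150, 11, 11]) cube([11, 436, 88]);
}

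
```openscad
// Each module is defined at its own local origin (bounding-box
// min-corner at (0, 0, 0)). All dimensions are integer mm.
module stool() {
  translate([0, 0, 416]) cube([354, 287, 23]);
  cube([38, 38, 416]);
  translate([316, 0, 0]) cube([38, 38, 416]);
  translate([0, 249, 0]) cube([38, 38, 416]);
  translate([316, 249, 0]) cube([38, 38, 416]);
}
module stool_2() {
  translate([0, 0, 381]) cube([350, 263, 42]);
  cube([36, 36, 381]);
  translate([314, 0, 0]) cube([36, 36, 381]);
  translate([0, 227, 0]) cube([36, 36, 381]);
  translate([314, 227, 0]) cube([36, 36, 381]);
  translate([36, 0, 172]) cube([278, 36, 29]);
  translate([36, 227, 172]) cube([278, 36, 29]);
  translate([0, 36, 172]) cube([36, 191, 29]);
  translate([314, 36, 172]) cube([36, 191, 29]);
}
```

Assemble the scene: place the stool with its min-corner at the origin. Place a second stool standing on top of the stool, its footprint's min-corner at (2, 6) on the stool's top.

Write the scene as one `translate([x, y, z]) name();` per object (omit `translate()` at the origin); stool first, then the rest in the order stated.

stool();
translate([2, 6, 439]) stool_2();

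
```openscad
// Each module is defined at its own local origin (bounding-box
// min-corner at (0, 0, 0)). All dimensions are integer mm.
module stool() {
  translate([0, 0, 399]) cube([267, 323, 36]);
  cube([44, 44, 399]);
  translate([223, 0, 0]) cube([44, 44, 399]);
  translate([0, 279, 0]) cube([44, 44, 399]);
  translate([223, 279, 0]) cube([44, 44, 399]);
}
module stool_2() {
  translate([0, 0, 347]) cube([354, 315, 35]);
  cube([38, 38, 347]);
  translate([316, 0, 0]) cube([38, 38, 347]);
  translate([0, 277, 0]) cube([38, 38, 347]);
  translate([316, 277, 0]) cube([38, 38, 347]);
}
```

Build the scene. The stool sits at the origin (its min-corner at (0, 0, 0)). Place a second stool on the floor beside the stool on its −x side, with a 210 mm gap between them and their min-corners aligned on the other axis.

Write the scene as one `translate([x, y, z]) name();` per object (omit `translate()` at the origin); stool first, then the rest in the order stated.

stool();
translate([-564, 0, 0]) stool_2();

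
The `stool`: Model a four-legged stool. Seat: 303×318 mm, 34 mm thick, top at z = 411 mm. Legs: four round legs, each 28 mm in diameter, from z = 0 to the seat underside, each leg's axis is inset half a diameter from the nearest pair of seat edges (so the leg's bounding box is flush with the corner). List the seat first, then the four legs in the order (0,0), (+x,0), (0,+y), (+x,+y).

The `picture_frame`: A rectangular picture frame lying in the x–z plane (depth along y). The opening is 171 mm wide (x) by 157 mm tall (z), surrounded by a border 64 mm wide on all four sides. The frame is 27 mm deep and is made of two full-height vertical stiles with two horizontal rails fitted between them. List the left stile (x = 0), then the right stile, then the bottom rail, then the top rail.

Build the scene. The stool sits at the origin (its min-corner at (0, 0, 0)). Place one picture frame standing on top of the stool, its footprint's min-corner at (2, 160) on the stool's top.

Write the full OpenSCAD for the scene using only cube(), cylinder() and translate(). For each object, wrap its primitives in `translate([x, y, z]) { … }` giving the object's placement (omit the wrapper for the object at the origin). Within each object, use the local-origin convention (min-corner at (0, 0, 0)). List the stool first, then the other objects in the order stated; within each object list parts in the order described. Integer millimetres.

translate([0, 0, 377]) cube([303, 318, 34]);
translate([14, 14, 0]) cylinder(h = 377, r = 14);
translate([289, 14, 0]) cylinder(h = 377, r = 14);
translate([14, 304, 0]) cylinder(h = 377, r = 14);
translate([289, 304, 0]) cylinder(h = 377, r = 14);
translate([2, 160, 411]) {
  cube([64, 27, 285]);
  translate([235, 0, 0]) cube([64, 27, 285]);
  translate([64, 0, 0]) cube([171, 27, 64]);
  translate([64, 0, 221]) cube([171, 27, 64]);
}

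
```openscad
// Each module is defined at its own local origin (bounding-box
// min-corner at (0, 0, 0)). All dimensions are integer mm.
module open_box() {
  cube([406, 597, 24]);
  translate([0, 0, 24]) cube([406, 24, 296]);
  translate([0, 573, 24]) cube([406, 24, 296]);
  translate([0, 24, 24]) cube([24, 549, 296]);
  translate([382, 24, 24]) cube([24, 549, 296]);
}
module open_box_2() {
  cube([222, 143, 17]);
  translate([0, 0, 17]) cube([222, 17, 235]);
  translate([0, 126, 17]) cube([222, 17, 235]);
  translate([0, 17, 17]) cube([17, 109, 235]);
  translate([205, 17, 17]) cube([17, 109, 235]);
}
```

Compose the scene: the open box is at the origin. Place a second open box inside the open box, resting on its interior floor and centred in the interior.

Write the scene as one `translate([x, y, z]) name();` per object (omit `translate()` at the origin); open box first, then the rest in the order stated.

open_box();
translate([92, 227, 24]) open_box_2();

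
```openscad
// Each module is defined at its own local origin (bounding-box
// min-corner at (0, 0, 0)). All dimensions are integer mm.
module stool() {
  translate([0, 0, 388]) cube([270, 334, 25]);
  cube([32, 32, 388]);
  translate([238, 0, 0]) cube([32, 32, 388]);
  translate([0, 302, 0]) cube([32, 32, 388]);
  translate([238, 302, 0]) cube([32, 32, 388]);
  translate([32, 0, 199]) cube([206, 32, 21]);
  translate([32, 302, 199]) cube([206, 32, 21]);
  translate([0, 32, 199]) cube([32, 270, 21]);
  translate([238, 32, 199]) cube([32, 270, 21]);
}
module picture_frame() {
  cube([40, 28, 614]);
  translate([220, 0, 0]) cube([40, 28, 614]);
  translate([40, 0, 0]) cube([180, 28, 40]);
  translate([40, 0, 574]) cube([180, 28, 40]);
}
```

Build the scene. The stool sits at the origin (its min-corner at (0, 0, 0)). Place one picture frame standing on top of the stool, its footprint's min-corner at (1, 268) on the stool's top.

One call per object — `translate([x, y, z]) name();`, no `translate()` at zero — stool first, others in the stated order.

stool();
translate([1, 268, 413]) picture_frame();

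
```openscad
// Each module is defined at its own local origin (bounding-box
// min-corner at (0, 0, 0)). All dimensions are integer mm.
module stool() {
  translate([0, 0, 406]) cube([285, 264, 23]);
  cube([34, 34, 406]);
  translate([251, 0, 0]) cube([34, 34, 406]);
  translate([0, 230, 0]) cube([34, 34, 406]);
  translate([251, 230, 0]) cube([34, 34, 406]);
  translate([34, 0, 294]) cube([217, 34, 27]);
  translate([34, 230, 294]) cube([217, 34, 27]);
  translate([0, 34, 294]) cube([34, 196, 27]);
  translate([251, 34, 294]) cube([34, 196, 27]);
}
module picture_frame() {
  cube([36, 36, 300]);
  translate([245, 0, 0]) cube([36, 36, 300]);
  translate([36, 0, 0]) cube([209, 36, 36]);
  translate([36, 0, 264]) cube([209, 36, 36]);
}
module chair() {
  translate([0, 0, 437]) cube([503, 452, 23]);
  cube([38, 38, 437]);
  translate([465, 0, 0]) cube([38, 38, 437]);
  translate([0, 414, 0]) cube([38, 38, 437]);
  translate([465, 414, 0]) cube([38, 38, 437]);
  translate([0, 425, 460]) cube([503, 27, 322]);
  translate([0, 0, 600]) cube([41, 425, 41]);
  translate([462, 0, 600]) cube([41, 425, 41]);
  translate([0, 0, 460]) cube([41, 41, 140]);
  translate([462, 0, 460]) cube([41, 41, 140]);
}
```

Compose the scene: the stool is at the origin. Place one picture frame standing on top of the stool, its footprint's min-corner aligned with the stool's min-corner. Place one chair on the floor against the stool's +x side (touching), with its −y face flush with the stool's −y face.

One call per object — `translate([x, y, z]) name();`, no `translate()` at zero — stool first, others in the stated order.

stool();
translate([0, 0, 429]) picture_frame();
translate([285, 0, 0]) chair();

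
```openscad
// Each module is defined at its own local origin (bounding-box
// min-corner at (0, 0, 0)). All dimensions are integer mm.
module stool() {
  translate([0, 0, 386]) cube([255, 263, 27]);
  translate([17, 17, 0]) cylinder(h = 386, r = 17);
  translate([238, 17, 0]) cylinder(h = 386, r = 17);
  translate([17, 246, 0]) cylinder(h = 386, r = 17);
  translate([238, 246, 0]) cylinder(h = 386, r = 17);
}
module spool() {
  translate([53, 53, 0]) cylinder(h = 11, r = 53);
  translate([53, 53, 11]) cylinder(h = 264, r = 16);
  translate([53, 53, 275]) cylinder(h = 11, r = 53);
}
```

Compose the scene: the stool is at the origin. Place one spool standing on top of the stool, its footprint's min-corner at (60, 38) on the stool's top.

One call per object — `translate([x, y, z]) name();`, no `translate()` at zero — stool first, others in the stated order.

stool();
translate([60, 38, 413]) spool();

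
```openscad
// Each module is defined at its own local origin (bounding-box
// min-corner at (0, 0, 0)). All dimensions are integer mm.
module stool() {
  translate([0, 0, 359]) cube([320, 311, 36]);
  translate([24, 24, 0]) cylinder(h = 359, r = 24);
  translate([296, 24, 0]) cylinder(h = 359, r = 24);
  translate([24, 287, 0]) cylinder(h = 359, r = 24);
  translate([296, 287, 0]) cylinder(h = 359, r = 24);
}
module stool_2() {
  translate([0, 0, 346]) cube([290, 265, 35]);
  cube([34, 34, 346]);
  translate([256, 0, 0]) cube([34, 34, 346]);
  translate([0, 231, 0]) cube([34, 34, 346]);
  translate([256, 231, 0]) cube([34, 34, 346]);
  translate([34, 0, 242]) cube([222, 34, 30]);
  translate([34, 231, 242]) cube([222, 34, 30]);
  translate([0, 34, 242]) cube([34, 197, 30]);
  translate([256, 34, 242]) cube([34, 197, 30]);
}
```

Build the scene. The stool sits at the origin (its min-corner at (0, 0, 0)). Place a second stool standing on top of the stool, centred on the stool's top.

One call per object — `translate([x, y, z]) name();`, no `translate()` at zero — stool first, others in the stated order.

stool();
translate([15, 23, 395]) stool_2();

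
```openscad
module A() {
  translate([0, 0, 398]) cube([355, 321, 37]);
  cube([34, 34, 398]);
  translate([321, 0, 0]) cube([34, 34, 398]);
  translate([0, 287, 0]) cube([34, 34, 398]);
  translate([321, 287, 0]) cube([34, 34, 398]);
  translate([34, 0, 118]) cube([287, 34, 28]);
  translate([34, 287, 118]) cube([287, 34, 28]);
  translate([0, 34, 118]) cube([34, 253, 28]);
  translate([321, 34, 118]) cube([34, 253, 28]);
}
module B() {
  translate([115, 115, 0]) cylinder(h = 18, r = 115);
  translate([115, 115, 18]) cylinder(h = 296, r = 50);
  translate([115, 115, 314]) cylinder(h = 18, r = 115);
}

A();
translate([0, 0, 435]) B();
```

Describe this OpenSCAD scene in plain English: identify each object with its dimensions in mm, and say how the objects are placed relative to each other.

A is a simple wooden stool: a rectangular seat 355 mm (x) by 321 mm (y), 37 mm thick, top face at z = 435 mm, on four square legs, each 34×34 mm in cross-section. The legs rest on z = 0, each flush with a corner of the seat. Four stretchers, 34 mm wide and 28 mm tall, connect adjacent legs with their undersides at z = 118 mm, each running between the inner faces of the legs it joins and aligned with the legs' outer faces on the other axis.

B is a spool: two coaxial disc flanges of radius 115 mm and thickness 18 mm, joined by a core cylinder of radius 50 mm and height 296 mm. The lower flange rests on z = 0 and the three cylinders share a vertical axis.

The spool is on top of the stool.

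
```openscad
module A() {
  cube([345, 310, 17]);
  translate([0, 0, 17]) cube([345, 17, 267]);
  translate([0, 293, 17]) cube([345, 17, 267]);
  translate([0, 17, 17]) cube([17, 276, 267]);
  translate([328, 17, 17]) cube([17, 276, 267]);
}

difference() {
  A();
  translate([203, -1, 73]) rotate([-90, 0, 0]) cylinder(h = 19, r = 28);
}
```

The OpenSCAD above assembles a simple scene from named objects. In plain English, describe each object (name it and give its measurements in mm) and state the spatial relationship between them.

A is an open storage box with external size 345×310×284 mm and wall thickness 17 mm (the base is also 17 mm thick). The base covers the whole footprint; the four walls stand on the base, with the y-facing walls full-width and the x-facing walls fitting between their inner faces.

The open box has a circular hole of radius 28 mm through its front wall, centred at (x = 203, z = 73).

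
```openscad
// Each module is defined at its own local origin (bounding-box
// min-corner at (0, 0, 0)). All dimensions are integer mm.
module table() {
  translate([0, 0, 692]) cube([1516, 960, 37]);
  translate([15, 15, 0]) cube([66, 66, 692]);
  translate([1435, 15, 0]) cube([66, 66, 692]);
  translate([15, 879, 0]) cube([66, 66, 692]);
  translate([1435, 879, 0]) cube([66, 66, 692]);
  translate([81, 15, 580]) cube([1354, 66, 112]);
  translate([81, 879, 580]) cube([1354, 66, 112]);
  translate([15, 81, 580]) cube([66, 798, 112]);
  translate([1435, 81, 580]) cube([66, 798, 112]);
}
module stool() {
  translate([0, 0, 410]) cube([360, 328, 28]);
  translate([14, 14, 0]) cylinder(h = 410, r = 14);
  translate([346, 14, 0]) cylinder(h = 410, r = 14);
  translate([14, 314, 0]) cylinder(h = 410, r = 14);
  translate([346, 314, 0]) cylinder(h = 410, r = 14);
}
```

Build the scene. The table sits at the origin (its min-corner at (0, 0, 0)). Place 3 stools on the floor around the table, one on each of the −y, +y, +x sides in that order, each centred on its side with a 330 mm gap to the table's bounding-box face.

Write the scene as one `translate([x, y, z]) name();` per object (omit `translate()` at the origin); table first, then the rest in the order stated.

table();
translate([578, -658, 0]) stool();
translate([578, 1290, 0]) stool();
translate([1846, 316, 0]) stool();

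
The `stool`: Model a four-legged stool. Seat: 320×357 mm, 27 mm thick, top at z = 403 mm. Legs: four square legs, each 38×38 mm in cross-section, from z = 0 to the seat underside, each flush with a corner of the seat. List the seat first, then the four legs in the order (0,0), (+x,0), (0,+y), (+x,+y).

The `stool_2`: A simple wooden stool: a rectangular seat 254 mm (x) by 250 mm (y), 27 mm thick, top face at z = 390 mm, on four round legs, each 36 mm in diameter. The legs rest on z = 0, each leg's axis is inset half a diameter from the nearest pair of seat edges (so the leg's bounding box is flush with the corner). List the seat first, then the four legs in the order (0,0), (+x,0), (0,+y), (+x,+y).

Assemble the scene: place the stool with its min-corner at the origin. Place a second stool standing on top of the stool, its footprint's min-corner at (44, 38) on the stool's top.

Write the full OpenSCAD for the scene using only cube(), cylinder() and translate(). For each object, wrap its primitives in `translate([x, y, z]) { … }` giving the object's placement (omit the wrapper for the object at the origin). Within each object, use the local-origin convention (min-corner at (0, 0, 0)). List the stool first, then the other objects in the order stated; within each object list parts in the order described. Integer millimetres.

translate([0, 0, 376]) cube([320, 357, 27]);
cube([38, 38, 376]);
translate([282, 0, 0]) cube([38, 38, 376]);
translate([0, 319, 0]) cube([38, 38, 376]);
translate([282, 319, 0]) cube([38, 38, 376]);
translate([44, 38, 403]) {
  translate([0, 0, 363]) cube([254, 250, 27]);
  translate([18, 18, 0]) cylinder(h = 363, r = 18);
  translate([236, 18, 0]) cylinder(h = 363, r = 18);
  translate([18, 232, 0]) cylinder(h = 363, r = 18);
  translate([236, 232, 0]) cylinder(h = 363, r = 18);
}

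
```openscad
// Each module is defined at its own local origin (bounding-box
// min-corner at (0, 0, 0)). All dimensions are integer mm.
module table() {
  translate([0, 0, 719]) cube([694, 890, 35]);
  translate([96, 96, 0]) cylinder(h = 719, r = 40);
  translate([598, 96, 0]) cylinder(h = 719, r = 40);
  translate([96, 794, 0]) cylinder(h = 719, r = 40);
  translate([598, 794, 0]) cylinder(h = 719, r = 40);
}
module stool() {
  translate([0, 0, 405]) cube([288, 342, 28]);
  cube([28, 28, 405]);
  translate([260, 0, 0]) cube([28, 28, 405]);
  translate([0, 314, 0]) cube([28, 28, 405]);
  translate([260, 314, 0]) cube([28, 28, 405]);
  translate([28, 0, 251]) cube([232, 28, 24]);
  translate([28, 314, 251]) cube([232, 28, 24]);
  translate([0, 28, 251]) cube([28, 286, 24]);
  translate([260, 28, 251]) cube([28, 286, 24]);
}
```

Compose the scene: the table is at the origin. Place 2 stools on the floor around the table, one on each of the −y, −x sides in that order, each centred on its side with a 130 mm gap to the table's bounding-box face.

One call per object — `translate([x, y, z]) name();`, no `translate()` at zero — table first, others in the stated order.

table();
translate([203, -472, 0]) stool();
translate([-418, 274, 0]) stool();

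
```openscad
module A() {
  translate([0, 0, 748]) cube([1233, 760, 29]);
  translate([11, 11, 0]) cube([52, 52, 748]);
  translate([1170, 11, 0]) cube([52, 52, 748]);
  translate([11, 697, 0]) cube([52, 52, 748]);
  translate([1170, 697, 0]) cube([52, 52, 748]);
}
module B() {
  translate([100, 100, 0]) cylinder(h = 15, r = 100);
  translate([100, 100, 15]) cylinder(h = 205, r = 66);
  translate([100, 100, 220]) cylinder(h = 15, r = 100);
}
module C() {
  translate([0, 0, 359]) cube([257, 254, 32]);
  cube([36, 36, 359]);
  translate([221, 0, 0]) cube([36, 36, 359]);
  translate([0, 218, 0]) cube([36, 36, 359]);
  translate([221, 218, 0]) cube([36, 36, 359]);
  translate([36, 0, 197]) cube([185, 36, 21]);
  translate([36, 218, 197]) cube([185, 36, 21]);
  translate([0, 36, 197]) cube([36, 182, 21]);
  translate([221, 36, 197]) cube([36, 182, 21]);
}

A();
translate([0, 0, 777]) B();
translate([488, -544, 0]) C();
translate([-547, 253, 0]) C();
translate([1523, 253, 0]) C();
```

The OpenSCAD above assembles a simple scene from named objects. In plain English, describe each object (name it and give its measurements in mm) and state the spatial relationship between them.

A is a table: top 1233 mm (x) × 760 mm (y), 29 mm thick, upper face at z = 777 mm, on four 52×52 mm square legs, each inset 11 mm from the nearest pair of top edges, running from z = 0 to the bottom of the top.

B is a spool: two coaxial disc flanges of radius 100 mm and thickness 15 mm, joined by a core cylinder of radius 66 mm and height 205 mm. The lower flange rests on z = 0 and the three cylinders share a vertical axis.

C is a simple wooden stool: a rectangular seat 257 mm (x) by 254 mm (y), 32 mm thick, top face at z = 391 mm, on four square legs, each 36×36 mm in cross-section. The legs rest on z = 0, each flush with a corner of the seat. Four stretchers, 36 mm wide and 21 mm tall, connect adjacent legs with their undersides at z = 197 mm, each running between the inner faces of the legs it joins and aligned with the legs' outer faces on the other axis.

The spool is on top of the table. Three stools sit around the table at the −y, −x, +x sides.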